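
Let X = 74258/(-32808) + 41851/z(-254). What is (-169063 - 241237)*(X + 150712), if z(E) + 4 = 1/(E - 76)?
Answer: -311754095972018425/5417421 ≈ -5.7547e+10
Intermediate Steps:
z(E) = -4 + 1/(-76 + E) (z(E) = -4 + 1/(E - 76) = -4 + 1/(-76 + E))
X = -226601902729/21669684 (X = 74258/(-32808) + 41851/(((305 - 4*(-254))/(-76 - 254))) = 74258*(-1/32808) + 41851/(((305 + 1016)/(-330))) = -37129/16404 + 41851/((-1/330*1321)) = -37129/16404 + 41851/(-1321/330) = -37129/16404 + 41851*(-330/1321) = -37129/16404 - 13810830/1321 = -226601902729/21669684 ≈ -10457.)
(-169063 - 241237)*(X + 150712) = (-169063 - 241237)*(-226601902729/21669684 + 150712) = -410300*3039279512279/21669684 = -311754095972018425/5417421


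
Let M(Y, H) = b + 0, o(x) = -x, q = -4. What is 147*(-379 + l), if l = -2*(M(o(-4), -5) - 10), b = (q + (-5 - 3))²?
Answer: -95109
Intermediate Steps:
b = 144 (b = (-4 + (-5 - 3))² = (-4 - 8)² = (-12)² = 144)
M(Y, H) = 144 (M(Y, H) = 144 + 0 = 144)
l = -268 (l = -2*(144 - 10) = -2*134 = -268)
147*(-379 + l) = 147*(-379 - 268) = 147*(-647) = -95109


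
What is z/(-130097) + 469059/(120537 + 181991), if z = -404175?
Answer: 183297423123/39357985216 ≈ 4.6572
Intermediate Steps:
z/(-130097) + 469059/(120537 + 181991) = -404175/(-130097) + 469059/(120537 + 181991) = -404175*(-1/130097) + 469059/302528 = 404175/130097 + 469059*(1/302528) = 404175/130097 + 469059/302528 = 183297423123/39357985216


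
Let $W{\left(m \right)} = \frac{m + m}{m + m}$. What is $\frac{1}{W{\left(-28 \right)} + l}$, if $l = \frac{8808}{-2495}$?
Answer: $- \frac{2495}{6313} \approx -0.39522$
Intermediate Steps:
$l = - \frac{8808}{2495}$ ($l = 8808 \left(- \frac{1}{2495}\right) = - \frac{8808}{2495} \approx -3.5303$)
$W{\left(m \right)} = 1$ ($W{\left(m \right)} = \frac{2 m}{2 m} = 2 m \frac{1}{2 m} = 1$)
$\frac{1}{W{\left(-28 \right)} + l} = \frac{1}{1 - \frac{8808}{2495}} = \frac{1}{- \frac{6313}{2495}} = - \frac{2495}{6313}$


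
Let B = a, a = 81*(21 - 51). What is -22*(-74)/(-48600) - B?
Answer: 29524093/12150 ≈ 2430.0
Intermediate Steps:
a = -2430 (a = 81*(-30) = -2430)
B = -2430
-22*(-74)/(-48600) - B = -22*(-74)/(-48600) - 1*(-2430) = 1628*(-1/48600) + 2430 = -407/12150 + 2430 = 29524093/12150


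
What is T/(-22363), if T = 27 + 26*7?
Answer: -1/107 ≈ -0.0093458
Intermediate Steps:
T = 209 (T = 27 + 182 = 209)
T/(-22363) = 209/(-22363) = 209*(-1/22363) = -1/107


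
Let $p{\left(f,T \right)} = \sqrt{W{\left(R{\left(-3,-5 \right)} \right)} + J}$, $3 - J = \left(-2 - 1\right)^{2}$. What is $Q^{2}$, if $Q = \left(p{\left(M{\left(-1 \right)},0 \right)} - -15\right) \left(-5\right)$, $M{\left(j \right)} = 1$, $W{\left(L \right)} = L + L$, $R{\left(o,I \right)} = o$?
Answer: $5325 + 1500 i \sqrt{3} \approx 5325.0 + 2598.1 i$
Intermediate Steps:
$J = -6$ ($J = 3 - \left(-2 - 1\right)^{2} = 3 - \left(-3\right)^{2} = 3 - 9 = -6$)
$W{\left(L \right)} = 2 L$
$p{\left(f,T \right)} = 2 i \sqrt{3}$ ($p{\left(f,T \right)} = \sqrt{2 \left(-3\right) - 6} = \sqrt{-6 - 6} = \sqrt{-12} = 2 i \sqrt{3}$)
$Q = -75 - 10 i \sqrt{3}$ ($Q = \left(2 i \sqrt{3} - -15\right) \left(-5\right) = \left(2 i \sqrt{3} + 15\right) \left(-5\right) = \left(15 + 2 i \sqrt{3}\right) \left(-5\right) = -75 - 10 i \sqrt{3} \approx -75.0 - 17.32 i$)
$Q^{2} = \left(-75 - 10 i \sqrt{3}\right)^{2}$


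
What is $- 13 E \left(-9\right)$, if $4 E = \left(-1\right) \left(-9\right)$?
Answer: $\frac{1053}{4} \approx 263.25$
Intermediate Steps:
$E = \frac{9}{4}$ ($E = \frac{\left(-1\right) \left(-9\right)}{4} = \frac{1}{4} \cdot 9 = \frac{9}{4} \approx 2.25$)
$- 13 E \left(-9\right) = \left(-13\right) \frac{9}{4} \left(-9\right) = \left(- \frac{117}{4}\right) \left(-9\right) = \frac{1053}{4}$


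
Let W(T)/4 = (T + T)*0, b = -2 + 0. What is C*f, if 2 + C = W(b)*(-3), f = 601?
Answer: -1202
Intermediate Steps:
b = -2
W(T) = 0 (W(T) = 4*((T + T)*0) = 4*((2*T)*0) = 4*0 = 0)
C = -2 (C = -2 + 0*(-3) = -2 + 0 = -2)
C*f = -2*601 = -1202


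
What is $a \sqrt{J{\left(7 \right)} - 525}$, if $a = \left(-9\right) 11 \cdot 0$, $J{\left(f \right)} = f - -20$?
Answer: $0$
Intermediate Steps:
$J{\left(f \right)} = 20 + f$ ($J{\left(f \right)} = f + 20 = 20 + f$)
$a = 0$ ($a = \left(-99\right) 0 = 0$)
$a \sqrt{J{\left(7 \right)} - 525} = 0 \sqrt{\left(20 + 7\right) - 525} = 0 \sqrt{27 - 525} = 0 \sqrt{-498} = 0 i \sqrt{498} = 0$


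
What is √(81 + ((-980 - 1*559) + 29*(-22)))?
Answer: 4*I*√131 ≈ 45.782*I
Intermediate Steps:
√(81 + ((-980 - 1*559) + 29*(-22))) = √(81 + ((-980 - 559) - 638)) = √(81 + (-1539 - 638)) = √(81 - 2177) = √(-2096) = 4*I*√131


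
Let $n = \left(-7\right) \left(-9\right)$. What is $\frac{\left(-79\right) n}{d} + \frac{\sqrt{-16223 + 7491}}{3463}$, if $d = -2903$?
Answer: $\frac{4977}{2903} + \frac{2 i \sqrt{2183}}{3463} \approx 1.7144 + 0.026984 i$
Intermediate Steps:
$n = 63$
$\frac{\left(-79\right) n}{d} + \frac{\sqrt{-16223 + 7491}}{3463} = \frac{\left(-79\right) 63}{-2903} + \frac{\sqrt{-16223 + 7491}}{3463} = \left(-4977\right) \left(- \frac{1}{2903}\right) + \sqrt{-8732} \cdot \frac{1}{3463} = \frac{4977}{2903} + 2 i \sqrt{2183} \cdot \frac{1}{3463} = \frac{4977}{2903} + \frac{2 i \sqrt{2183}}{3463}$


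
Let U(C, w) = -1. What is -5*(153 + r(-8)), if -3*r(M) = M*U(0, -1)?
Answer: -2255/3 ≈ -751.67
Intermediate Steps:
r(M) = M/3 (r(M) = -M*(-1)/3 = -(-1)*M/3 = M/3)
-5*(153 + r(-8)) = -5*(153 + (1/3)*(-8)) = -5*(153 - 8/3) = -5*451/3 = -2255/3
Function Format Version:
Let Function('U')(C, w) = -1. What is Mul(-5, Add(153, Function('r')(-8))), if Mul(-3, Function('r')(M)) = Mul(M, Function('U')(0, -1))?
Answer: Rational(-2255, 3) ≈ -751.67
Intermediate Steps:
Function('r')(M) = Mul(Rational(1, 3), M) (Function('r')(M) = Mul(Rational(-1, 3), Mul(M, -1)) = Mul(Rational(-1, 3), Mul(-1, M)) = Mul(Rational(1, 3), M))
Mul(-5, Add(153, Function('r')(-8))) = Mul(-5, Add(153, Mul(Rational(1, 3), -8))) = Mul(-5, Add(153, Rational(-8, 3))) = Mul(-5, Rational(451, 3)) = Rational(-2255, 3)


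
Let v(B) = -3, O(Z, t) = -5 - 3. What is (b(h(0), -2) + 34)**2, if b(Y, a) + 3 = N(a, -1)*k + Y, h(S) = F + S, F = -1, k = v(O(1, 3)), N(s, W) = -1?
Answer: 1089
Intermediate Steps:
O(Z, t) = -8
k = -3
h(S) = -1 + S
b(Y, a) = Y (b(Y, a) = -3 + (-1*(-3) + Y) = -3 + (3 + Y) = Y)
(b(h(0), -2) + 34)**2 = ((-1 + 0) + 34)**2 = (-1 + 34)**2 = 33**2 = 1089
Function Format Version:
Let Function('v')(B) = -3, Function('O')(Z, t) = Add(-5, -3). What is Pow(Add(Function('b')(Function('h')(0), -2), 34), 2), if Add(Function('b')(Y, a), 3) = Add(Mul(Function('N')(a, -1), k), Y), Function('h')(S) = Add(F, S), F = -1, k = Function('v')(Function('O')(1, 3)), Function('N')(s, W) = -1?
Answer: 1089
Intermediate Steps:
Function('O')(Z, t) = -8
k = -3
Function('h')(S) = Add(-1, S)
Function('b')(Y, a) = Y (Function('b')(Y, a) = Add(-3, Add(Mul(-1, -3), Y)) = Add(-3, Add(3, Y)) = Y)
Pow(Add(Function('b')(Function('h')(0), -2), 34), 2) = Pow(Add(Add(-1, 0), 34), 2) = Pow(Add(-1, 34), 2) = Pow(33, 2) = 1089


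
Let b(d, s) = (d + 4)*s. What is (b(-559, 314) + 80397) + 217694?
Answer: 123821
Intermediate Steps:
b(d, s) = s*(4 + d) (b(d, s) = (4 + d)*s = s*(4 + d))
(b(-559, 314) + 80397) + 217694 = (314*(4 - 559) + 80397) + 217694 = (314*(-555) + 80397) + 217694 = (-174270 + 80397) + 217694 = -93873 + 217694 = 123821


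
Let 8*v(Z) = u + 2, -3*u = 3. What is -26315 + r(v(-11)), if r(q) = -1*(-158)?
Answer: -26157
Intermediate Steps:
u = -1 (u = -1/3*3 = -1)
v(Z) = 1/8 (v(Z) = (-1 + 2)/8 = (1/8)*1 = 1/8)
r(q) = 158
-26315 + r(v(-11)) = -26315 + 158 = -26157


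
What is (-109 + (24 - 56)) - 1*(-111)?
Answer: -30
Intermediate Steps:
(-109 + (24 - 56)) - 1*(-111) = (-109 - 32) + 111 = -141 + 111 = -30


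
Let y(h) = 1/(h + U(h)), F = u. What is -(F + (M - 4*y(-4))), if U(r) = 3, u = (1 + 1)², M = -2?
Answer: -6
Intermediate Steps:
u = 4 (u = 2² = 4)
F = 4
y(h) = 1/(3 + h) (y(h) = 1/(h + 3) = 1/(3 + h))
-(F + (M - 4*y(-4))) = -(4 + (-2 - 4/(3 - 4))) = -(4 + (-2 - 4/(-1))) = -(4 + (-2 - 4*(-1))) = -(4 + (-2 + 4)) = -(4 + 2) = -1*6 = -6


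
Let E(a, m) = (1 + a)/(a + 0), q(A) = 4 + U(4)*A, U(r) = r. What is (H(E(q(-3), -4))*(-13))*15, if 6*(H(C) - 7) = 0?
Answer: -1365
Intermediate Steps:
q(A) = 4 + 4*A
E(a, m) = (1 + a)/a
H(C) = 7 (H(C) = 7 + (⅙)*0 = 7 + 0 = 7)
(H(E(q(-3), -4))*(-13))*15 = (7*(-13))*15 = -91*15 = -1365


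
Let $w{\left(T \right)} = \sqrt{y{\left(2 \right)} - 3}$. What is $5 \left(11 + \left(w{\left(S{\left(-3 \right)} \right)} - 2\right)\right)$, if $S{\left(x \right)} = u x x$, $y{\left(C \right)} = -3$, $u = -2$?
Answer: $45 + 5 i \sqrt{6} \approx 45.0 + 12.247 i$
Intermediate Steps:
$S{\left(x \right)} = - 2 x^{2}$ ($S{\left(x \right)} = - 2 x x = - 2 x^{2}$)
$w{\left(T \right)} = i \sqrt{6}$ ($w{\left(T \right)} = \sqrt{-3 - 3} = \sqrt{-6} = i \sqrt{6}$)
$5 \left(11 + \left(w{\left(S{\left(-3 \right)} \right)} - 2\right)\right) = 5 \left(11 + \left(i \sqrt{6} - 2\right)\right) = 5 \left(11 - \left(2 - i \sqrt{6}\right)\right) = 5 \left(9 + i \sqrt{6}\right) = 45 + 5 i \sqrt{6}$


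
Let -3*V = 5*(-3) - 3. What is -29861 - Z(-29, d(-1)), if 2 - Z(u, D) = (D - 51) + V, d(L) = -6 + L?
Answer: -29915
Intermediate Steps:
V = 6 (V = -(5*(-3) - 3)/3 = -(-15 - 3)/3 = -⅓*(-18) = 6)
Z(u, D) = 47 - D (Z(u, D) = 2 - ((D - 51) + 6) = 2 - ((-51 + D) + 6) = 2 - (-45 + D) = 2 + (45 - D) = 47 - D)
-29861 - Z(-29, d(-1)) = -29861 - (47 - (-6 - 1)) = -29861 - (47 - 1*(-7)) = -29861 - (47 + 7) = -29861 - 1*54 = -29861 - 54 = -29915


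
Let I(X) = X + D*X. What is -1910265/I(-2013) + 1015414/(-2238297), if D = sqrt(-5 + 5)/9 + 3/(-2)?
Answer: -2851174955264/1501897287 ≈ -1898.4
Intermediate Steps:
D = -3/2 (D = sqrt(0)*(1/9) + 3*(-1/2) = 0*(1/9) - 3/2 = 0 - 3/2 = -3/2 ≈ -1.5000)
I(X) = -X/2 (I(X) = X - 3*X/2 = -X/2)
-1910265/I(-2013) + 1015414/(-2238297) = -1910265/((-1/2*(-2013))) + 1015414/(-2238297) = -1910265/2013/2 + 1015414*(-1/2238297) = -1910265*2/2013 - 1015414/2238297 = -1273510/671 - 1015414/2238297 = -2851174955264/1501897287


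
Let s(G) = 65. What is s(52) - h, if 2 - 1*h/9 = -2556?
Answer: -22957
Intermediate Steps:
h = 23022 (h = 18 - 9*(-2556) = 18 + 23004 = 23022)
s(52) - h = 65 - 1*23022 = 65 - 23022 = -22957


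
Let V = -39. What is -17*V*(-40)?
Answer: -26520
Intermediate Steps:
-17*V*(-40) = -17*(-39)*(-40) = 663*(-40) = -26520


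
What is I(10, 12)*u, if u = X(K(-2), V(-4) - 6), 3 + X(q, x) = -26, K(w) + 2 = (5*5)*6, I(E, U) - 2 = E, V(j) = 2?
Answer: -348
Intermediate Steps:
I(E, U) = 2 + E
K(w) = 148 (K(w) = -2 + (5*5)*6 = -2 + 25*6 = -2 + 150 = 148)
X(q, x) = -29 (X(q, x) = -3 - 26 = -29)
u = -29
I(10, 12)*u = (2 + 10)*(-29) = 12*(-29) = -348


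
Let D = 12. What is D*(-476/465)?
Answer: -1904/155 ≈ -12.284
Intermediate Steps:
D*(-476/465) = 12*(-476/465) = -1904/155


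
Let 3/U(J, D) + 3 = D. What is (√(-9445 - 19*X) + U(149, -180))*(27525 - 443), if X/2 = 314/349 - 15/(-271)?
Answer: -27082/61 + 27082*I*√84811936097903/94579 ≈ -443.97 + 2.637e+6*I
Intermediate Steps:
X = 180658/94579 (X = 2*(314/349 - 15/(-271)) = 2*(314*(1/349) - 15*(-1/271)) = 2*(314/349 + 15/271) = 2*(90329/94579) = 180658/94579 ≈ 1.9101)
U(J, D) = 3/(-3 + D)
(√(-9445 - 19*X) + U(149, -180))*(27525 - 443) = (√(-9445 - 19*180658/94579) + 3/(-3 - 180))*(27525 - 443) = (√(-9445 - 3432502/94579) + 3/(-183))*27082 = (√(-896731157/94579) + 3*(-1/183))*27082 = (I*√84811936097903/94579 - 1/61)*27082 = (-1/61 + I*√84811936097903/94579)*27082 = -27082/61 + 27082*I*√84811936097903/94579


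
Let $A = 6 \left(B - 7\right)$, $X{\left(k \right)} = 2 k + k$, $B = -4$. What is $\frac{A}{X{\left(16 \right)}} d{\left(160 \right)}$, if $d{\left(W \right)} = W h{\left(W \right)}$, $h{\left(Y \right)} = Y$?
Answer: $-35200$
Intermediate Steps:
$X{\left(k \right)} = 3 k$
$A = -66$ ($A = 6 \left(-4 - 7\right) = 6 \left(-11\right) = -66$)
$d{\left(W \right)} = W^{2}$ ($d{\left(W \right)} = W W = W^{2}$)
$\frac{A}{X{\left(16 \right)}} d{\left(160 \right)} = - \frac{66}{3 \cdot 16} \cdot 160^{2} = - \frac{66}{48} \cdot 25600 = \left(-66\right) \frac{1}{48} \cdot 25600 = \left(- \frac{11}{8}\right) 25600 = -35200$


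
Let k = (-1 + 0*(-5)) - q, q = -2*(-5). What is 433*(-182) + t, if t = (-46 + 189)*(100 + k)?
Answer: -66079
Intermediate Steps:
q = 10
k = -11 (k = (-1 + 0*(-5)) - 1*10 = (-1 + 0) - 10 = -1 - 10 = -11)
t = 12727 (t = (-46 + 189)*(100 - 11) = 143*89 = 12727)
433*(-182) + t = 433*(-182) + 12727 = -78806 + 12727 = -66079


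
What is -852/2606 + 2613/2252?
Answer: 2445387/2934356 ≈ 0.83336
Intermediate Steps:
-852/2606 + 2613/2252 = -852*1/2606 + 2613*(1/2252) = -426/1303 + 2613/2252 = 2445387/2934356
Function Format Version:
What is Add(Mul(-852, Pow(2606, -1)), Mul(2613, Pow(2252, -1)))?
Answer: Rational(2445387, 2934356) ≈ 0.83336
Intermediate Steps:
Add(Mul(-852, Pow(2606, -1)), Mul(2613, Pow(2252, -1))) = Add(Mul(-852, Rational(1, 2606)), Mul(2613, Rational(1, 2252))) = Add(Rational(-426, 1303), Rational(2613, 2252)) = Rational(2445387, 2934356)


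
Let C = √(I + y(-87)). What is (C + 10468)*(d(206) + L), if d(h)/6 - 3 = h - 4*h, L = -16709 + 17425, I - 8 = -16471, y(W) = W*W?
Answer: -31131832 - 2974*I*√8894 ≈ -3.1132e+7 - 2.8047e+5*I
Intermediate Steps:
y(W) = W²
I = -16463 (I = 8 - 16471 = -16463)
L = 716
d(h) = 18 - 18*h (d(h) = 18 + 6*(h - 4*h) = 18 + 6*(-3*h) = 18 - 18*h)
C = I*√8894 (C = √(-16463 + (-87)²) = √(-16463 + 7569) = √(-8894) = I*√8894 ≈ 94.308*I)
(C + 10468)*(d(206) + L) = (I*√8894 + 10468)*((18 - 18*206) + 716) = (10468 + I*√8894)*((18 - 3708) + 716) = (10468 + I*√8894)*(-3690 + 716) = (10468 + I*√8894)*(-2974) = -31131832 - 2974*I*√8894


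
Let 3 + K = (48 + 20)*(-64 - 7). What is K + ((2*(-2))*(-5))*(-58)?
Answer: -5991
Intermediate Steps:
K = -4831 (K = -3 + (48 + 20)*(-64 - 7) = -3 + 68*(-71) = -3 - 4828 = -4831)
K + ((2*(-2))*(-5))*(-58) = -4831 + ((2*(-2))*(-5))*(-58) = -4831 - 4*(-5)*(-58) = -4831 + 20*(-58) = -4831 - 1160 = -5991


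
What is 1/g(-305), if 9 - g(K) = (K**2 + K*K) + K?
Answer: -1/185736 ≈ -5.3840e-6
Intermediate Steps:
g(K) = 9 - K - 2*K**2 (g(K) = 9 - ((K**2 + K*K) + K) = 9 - ((K**2 + K**2) + K) = 9 - (2*K**2 + K) = 9 - (K + 2*K**2) = 9 + (-K - 2*K**2) = 9 - K - 2*K**2)
1/g(-305) = 1/(9 - 1*(-305) - 2*(-305)**2) = 1/(9 + 305 - 2*93025) = 1/(9 + 305 - 186050) = 1/(-185736) = -1/185736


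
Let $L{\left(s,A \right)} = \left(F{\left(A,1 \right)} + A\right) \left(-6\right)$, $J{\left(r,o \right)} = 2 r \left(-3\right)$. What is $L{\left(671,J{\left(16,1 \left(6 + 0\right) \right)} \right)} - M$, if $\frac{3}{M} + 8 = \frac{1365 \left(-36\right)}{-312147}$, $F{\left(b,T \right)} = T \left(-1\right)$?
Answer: $\frac{52803459}{90668} \approx 582.38$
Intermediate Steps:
$F{\left(b,T \right)} = - T$
$J{\left(r,o \right)} = - 6 r$
$L{\left(s,A \right)} = 6 - 6 A$ ($L{\left(s,A \right)} = \left(\left(-1\right) 1 + A\right) \left(-6\right) = \left(-1 + A\right) \left(-6\right) = 6 - 6 A$)
$M = - \frac{34683}{90668}$ ($M = \frac{3}{-8 + \frac{1365 \left(-36\right)}{-312147}} = \frac{3}{-8 - - \frac{1820}{11561}} = \frac{3}{-8 + \frac{1820}{11561}} = \frac{3}{- \frac{90668}{11561}} = 3 \left(- \frac{11561}{90668}\right) = - \frac{34683}{90668} \approx -0.38253$)
$L{\left(671,J{\left(16,1 \left(6 + 0\right) \right)} \right)} - M = \left(6 - 6 \left(\left(-6\right) 16\right)\right) - - \frac{34683}{90668} = \left(6 - -576\right) + \frac{34683}{90668} = \left(6 + 576\right) + \frac{34683}{90668} = 582 + \frac{34683}{90668} = \frac{52803459}{90668}$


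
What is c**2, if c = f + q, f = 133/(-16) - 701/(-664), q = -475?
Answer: 410159550969/1763584 ≈ 2.3257e+5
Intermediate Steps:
f = -9637/1328 (f = 133*(-1/16) - 701*(-1/664) = -133/16 + 701/664 = -9637/1328 ≈ -7.2568)
c = -640437/1328 (c = -9637/1328 - 475 = -640437/1328 ≈ -482.26)
c**2 = (-640437/1328)**2 = 410159550969/1763584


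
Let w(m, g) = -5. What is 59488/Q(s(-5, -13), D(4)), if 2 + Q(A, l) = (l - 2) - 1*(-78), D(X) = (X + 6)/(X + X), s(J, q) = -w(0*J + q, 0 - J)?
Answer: 237952/301 ≈ 790.54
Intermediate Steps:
s(J, q) = 5 (s(J, q) = -1*(-5) = 5)
D(X) = (6 + X)/(2*X) (D(X) = (6 + X)/((2*X)) = (6 + X)*(1/(2*X)) = (6 + X)/(2*X))
Q(A, l) = 74 + l (Q(A, l) = -2 + ((l - 2) - 1*(-78)) = -2 + ((-2 + l) + 78) = -2 + (76 + l) = 74 + l)
59488/Q(s(-5, -13), D(4)) = 59488/(74 + (½)*(6 + 4)/4) = 59488/(74 + (½)*(¼)*10) = 59488/(74 + 5/4) = 59488/(301/4) = 59488*(4/301) = 237952/301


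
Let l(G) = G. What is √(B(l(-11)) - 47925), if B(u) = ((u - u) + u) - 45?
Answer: I*√47981 ≈ 219.05*I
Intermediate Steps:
B(u) = -45 + u (B(u) = (0 + u) - 45 = u - 45 = -45 + u)
√(B(l(-11)) - 47925) = √((-45 - 11) - 47925) = √(-56 - 47925) = √(-47981) = I*√47981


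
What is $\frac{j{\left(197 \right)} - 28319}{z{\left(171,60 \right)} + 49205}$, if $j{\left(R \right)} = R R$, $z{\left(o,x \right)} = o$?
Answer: $\frac{5245}{24688} \approx 0.21245$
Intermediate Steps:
$j{\left(R \right)} = R^{2}$
$\frac{j{\left(197 \right)} - 28319}{z{\left(171,60 \right)} + 49205} = \frac{197^{2} - 28319}{171 + 49205} = \frac{38809 - 28319}{49376} = 10490 \cdot \frac{1}{49376} = \frac{5245}{24688}$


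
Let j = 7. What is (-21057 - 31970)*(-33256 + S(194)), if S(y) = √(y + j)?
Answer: 1763465912 - 53027*√201 ≈ 1.7627e+9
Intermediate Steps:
S(y) = √(7 + y) (S(y) = √(y + 7) = √(7 + y))
(-21057 - 31970)*(-33256 + S(194)) = (-21057 - 31970)*(-33256 + √(7 + 194)) = -53027*(-33256 + √201) = 1763465912 - 53027*√201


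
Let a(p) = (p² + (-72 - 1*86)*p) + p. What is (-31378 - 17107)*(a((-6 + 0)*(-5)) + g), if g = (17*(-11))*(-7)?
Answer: 121260985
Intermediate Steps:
a(p) = p² - 157*p (a(p) = (p² + (-72 - 86)*p) + p = (p² - 158*p) + p = p² - 157*p)
g = 1309 (g = -187*(-7) = 1309)
(-31378 - 17107)*(a((-6 + 0)*(-5)) + g) = (-31378 - 17107)*(((-6 + 0)*(-5))*(-157 + (-6 + 0)*(-5)) + 1309) = -48485*((-6*(-5))*(-157 - 6*(-5)) + 1309) = -48485*(30*(-157 + 30) + 1309) = -48485*(30*(-127) + 1309) = -48485*(-3810 + 1309) = -48485*(-2501) = 121260985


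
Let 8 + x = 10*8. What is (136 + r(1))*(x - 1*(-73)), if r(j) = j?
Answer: 19865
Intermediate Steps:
x = 72 (x = -8 + 10*8 = -8 + 80 = 72)
(136 + r(1))*(x - 1*(-73)) = (136 + 1)*(72 - 1*(-73)) = 137*(72 + 73) = 137*145 = 19865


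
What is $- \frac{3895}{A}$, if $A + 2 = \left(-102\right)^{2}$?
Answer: $- \frac{3895}{10402} \approx -0.37445$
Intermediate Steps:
$A = 10402$ ($A = -2 + \left(-102\right)^{2} = -2 + 10404 = 10402$)
$- \frac{3895}{A} = - \frac{3895}{10402}$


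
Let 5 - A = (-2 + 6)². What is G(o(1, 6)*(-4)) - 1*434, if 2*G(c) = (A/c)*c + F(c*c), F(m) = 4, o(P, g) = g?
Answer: -875/2 ≈ -437.50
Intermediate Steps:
A = -11 (A = 5 - (-2 + 6)² = 5 - 1*4² = 5 - 1*16 = 5 - 16 = -11)
G(c) = -7/2 (G(c) = ((-11/c)*c + 4)/2 = (-11 + 4)/2 = (½)*(-7) = -7/2)
G(o(1, 6)*(-4)) - 1*434 = -7/2 - 1*434 = -7/2 - 434 = -875/2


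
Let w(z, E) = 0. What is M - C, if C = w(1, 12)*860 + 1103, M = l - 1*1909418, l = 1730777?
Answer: -179744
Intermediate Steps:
M = -178641 (M = 1730777 - 1*1909418 = 1730777 - 1909418 = -178641)
C = 1103 (C = 0*860 + 1103 = 0 + 1103 = 1103)
M - C = -178641 - 1*1103 = -178641 - 1103 = -179744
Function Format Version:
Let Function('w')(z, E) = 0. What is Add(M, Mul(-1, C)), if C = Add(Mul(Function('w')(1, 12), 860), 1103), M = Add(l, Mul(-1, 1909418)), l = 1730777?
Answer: -179744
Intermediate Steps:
M = -178641 (M = Add(1730777, Mul(-1, 1909418)) = Add(1730777, -1909418) = -178641)
C = 1103 (C = Add(Mul(0, 860), 1103) = Add(0, 1103) = 1103)
Add(M, Mul(-1, C)) = Add(-178641, Mul(-1, 1103)) = Add(-178641, -1103) = -179744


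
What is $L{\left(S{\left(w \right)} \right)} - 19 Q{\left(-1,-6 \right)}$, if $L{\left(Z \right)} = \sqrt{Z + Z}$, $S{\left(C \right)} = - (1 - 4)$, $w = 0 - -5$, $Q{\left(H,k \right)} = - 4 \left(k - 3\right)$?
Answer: $-684 + \sqrt{6} \approx -681.55$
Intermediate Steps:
$Q{\left(H,k \right)} = 12 - 4 k$ ($Q{\left(H,k \right)} = - 4 \left(-3 + k\right) = 12 - 4 k$)
$w = 5$ ($w = 0 + 5 = 5$)
$S{\left(C \right)} = 3$ ($S{\left(C \right)} = - (1 - 4) = \left(-1\right) \left(-3\right) = 3$)
$L{\left(Z \right)} = \sqrt{2} \sqrt{Z}$ ($L{\left(Z \right)} = \sqrt{2 Z} = \sqrt{2} \sqrt{Z}$)
$L{\left(S{\left(w \right)} \right)} - 19 Q{\left(-1,-6 \right)} = \sqrt{2} \sqrt{3} - 19 \left(12 - -24\right) = \sqrt{6} - 19 \left(12 + 24\right) = \sqrt{6} - 684 = -684 + \sqrt{6}$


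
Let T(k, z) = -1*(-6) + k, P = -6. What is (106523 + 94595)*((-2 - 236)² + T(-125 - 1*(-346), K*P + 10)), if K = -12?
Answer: 11437781778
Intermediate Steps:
T(k, z) = 6 + k
(106523 + 94595)*((-2 - 236)² + T(-125 - 1*(-346), K*P + 10)) = (106523 + 94595)*((-2 - 236)² + (6 + (-125 - 1*(-346)))) = 201118*((-238)² + (6 + (-125 + 346))) = 201118*(56644 + (6 + 221)) = 201118*(56644 + 227) = 201118*56871 = 11437781778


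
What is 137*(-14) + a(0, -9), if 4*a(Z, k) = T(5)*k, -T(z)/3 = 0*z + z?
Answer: -7537/4 ≈ -1884.3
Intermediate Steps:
T(z) = -3*z (T(z) = -3*(0*z + z) = -3*(0 + z) = -3*z)
a(Z, k) = -15*k/4 (a(Z, k) = ((-3*5)*k)/4 = (-15*k)/4 = -15*k/4)
137*(-14) + a(0, -9) = 137*(-14) - 15/4*(-9) = -1918 + 135/4 = -7537/4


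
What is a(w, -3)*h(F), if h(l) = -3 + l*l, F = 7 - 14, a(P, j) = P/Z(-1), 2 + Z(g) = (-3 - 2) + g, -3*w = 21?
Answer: 161/4 ≈ 40.250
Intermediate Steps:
w = -7 (w = -1/3*21 = -7)
Z(g) = -7 + g (Z(g) = -2 + ((-3 - 2) + g) = -2 + (-5 + g) = -7 + g)
a(P, j) = -P/8 (a(P, j) = P/(-7 - 1) = P/(-8) = P*(-1/8) = -P/8)
F = -7
h(l) = -3 + l**2
a(w, -3)*h(F) = (-1/8*(-7))*(-3 + (-7)**2) = 7*(-3 + 49)/8 = (7/8)*46 = 161/4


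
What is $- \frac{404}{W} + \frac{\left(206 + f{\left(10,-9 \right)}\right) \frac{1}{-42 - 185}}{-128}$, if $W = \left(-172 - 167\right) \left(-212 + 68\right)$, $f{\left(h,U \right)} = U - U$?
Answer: $- \frac{52579}{44324928} \approx -0.0011862$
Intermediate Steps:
$f{\left(h,U \right)} = 0$
$W = 48816$ ($W = \left(-339\right) \left(-144\right) = 48816$)
$- \frac{404}{W} + \frac{\left(206 + f{\left(10,-9 \right)}\right) \frac{1}{-42 - 185}}{-128} = - \frac{404}{48816} + \frac{\left(206 + 0\right) \frac{1}{-42 - 185}}{-128} = \left(-404\right) \frac{1}{48816} + \frac{206}{-227} \left(- \frac{1}{128}\right) = - \frac{101}{12204} + 206 \left(- \frac{1}{227}\right) \left(- \frac{1}{128}\right) = - \frac{101}{12204} - - \frac{103}{14528} = - \frac{101}{12204} + \frac{103}{14528} = - \frac{52579}{44324928}$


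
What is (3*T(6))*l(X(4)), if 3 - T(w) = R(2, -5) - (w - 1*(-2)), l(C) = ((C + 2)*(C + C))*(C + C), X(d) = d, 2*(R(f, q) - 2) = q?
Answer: 13248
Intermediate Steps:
R(f, q) = 2 + q/2
l(C) = 4*C**2*(2 + C) (l(C) = ((2 + C)*(2*C))*(2*C) = (2*C*(2 + C))*(2*C) = 4*C**2*(2 + C))
T(w) = 11/2 + w (T(w) = 3 - ((2 + (1/2)*(-5)) - (w - 1*(-2))) = 3 - ((2 - 5/2) - (w + 2)) = 3 - (-1/2 - (2 + w)) = 3 - (-1/2 + (-2 - w)) = 3 - (-5/2 - w) = 3 + (5/2 + w) = 11/2 + w)
(3*T(6))*l(X(4)) = (3*(11/2 + 6))*(4*4**2*(2 + 4)) = (3*(23/2))*(4*16*6) = (69/2)*384 = 13248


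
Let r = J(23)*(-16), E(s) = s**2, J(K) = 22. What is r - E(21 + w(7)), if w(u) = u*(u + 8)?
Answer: -16228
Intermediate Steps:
w(u) = u*(8 + u)
r = -352 (r = 22*(-16) = -352)
r - E(21 + w(7)) = -352 - (21 + 7*(8 + 7))**2 = -352 - (21 + 7*15)**2 = -352 - (21 + 105)**2 = -352 - 1*126**2 = -352 - 1*15876 = -352 - 15876 = -16228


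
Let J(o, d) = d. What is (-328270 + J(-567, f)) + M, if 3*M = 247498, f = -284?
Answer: -738164/3 ≈ -2.4605e+5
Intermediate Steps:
M = 247498/3 (M = (1/3)*247498 = 247498/3 ≈ 82499.)
(-328270 + J(-567, f)) + M = (-328270 - 284) + 247498/3 = -328554 + 247498/3 = -738164/3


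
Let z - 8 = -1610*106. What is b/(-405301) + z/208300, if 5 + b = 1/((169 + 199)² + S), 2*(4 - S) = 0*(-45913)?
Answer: -2341698574600539/2858350081843100 ≈ -0.81925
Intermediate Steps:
S = 4 (S = 4 - 0*(-45913) = 4 - ½*0 = 4 + 0 = 4)
b = -677139/135428 (b = -5 + 1/((169 + 199)² + 4) = -5 + 1/(368² + 4) = -5 + 1/(135424 + 4) = -5 + 1/135428 = -677139/135428 ≈ -5.0000)
z = -170652 (z = 8 - 1610*106 = 8 - 170660 = -170652)
b/(-405301) + z/208300 = -677139/135428/(-405301) - 170652/208300 = -677139/135428*(-1/405301) - 170652*1/208300 = 677139/54889103828 - 42663/52075 = -2341698574600539/2858350081843100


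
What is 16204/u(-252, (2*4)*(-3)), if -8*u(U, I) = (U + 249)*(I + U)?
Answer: -32408/207 ≈ -156.56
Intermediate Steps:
u(U, I) = -(249 + U)*(I + U)/8 (u(U, I) = -(U + 249)*(I + U)/8 = -(249 + U)*(I + U)/8)
16204/u(-252, (2*4)*(-3)) = 16204/(-249*2*4*(-3)/8 - 249/8*(-252) - ⅛*(-252)² - ⅛*(2*4)*(-3)*(-252)) = 16204/(-249*(-3) + 15687/2 - ⅛*63504 - ⅛*8*(-3)*(-252)) = 16204/(-249/8*(-24) + 15687/2 - 7938 - ⅛*(-24)*(-252)) = 16204/(747 + 15687/2 - 7938 - 756) = 16204/(-207/2) = 16204*(-2/207) = -32408/207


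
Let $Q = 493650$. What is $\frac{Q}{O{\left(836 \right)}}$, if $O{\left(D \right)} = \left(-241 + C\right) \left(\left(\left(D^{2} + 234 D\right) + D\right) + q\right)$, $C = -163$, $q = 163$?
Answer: $- \frac{246825}{180894838} \approx -0.0013645$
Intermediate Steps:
$O{\left(D \right)} = -65852 - 94940 D - 404 D^{2}$ ($O{\left(D \right)} = \left(-241 - 163\right) \left(\left(\left(D^{2} + 234 D\right) + D\right) + 163\right) = - 404 \left(\left(D^{2} + 235 D\right) + 163\right) = - 404 \left(163 + D^{2} + 235 D\right) = -65852 - 94940 D - 404 D^{2}$)
$\frac{Q}{O{\left(836 \right)}} = \frac{493650}{-65852 - 79369840 - 404 \cdot 836^{2}} = \frac{493650}{-65852 - 79369840 - 282353984} = \frac{493650}{-361789676} = 493650 \left(- \frac{1}{361789676}\right) = - \frac{246825}{180894838}$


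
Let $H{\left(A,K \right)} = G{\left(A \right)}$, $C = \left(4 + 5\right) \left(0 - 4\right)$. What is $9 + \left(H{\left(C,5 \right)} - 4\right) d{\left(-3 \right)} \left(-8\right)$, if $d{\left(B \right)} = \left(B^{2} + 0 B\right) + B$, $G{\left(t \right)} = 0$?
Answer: $201$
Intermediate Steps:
$C = -36$ ($C = 9 \left(-4\right) = -36$)
$d{\left(B \right)} = B + B^{2}$ ($d{\left(B \right)} = \left(B^{2} + 0\right) + B = B^{2} + B = B + B^{2}$)
$H{\left(A,K \right)} = 0$
$9 + \left(H{\left(C,5 \right)} - 4\right) d{\left(-3 \right)} \left(-8\right) = 9 + \left(0 - 4\right) \left(- 3 \left(1 - 3\right)\right) \left(-8\right) = 9 + - 4 \left(\left(-3\right) \left(-2\right)\right) \left(-8\right) = 9 + \left(-4\right) 6 \left(-8\right) = 9 - -192 = 9 + 192 = 201$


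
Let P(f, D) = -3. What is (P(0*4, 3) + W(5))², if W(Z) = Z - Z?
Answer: 9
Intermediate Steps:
W(Z) = 0
(P(0*4, 3) + W(5))² = (-3 + 0)² = (-3)² = 9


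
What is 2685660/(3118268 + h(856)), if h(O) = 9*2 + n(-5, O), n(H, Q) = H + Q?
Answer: 2685660/3119137 ≈ 0.86103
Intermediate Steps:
h(O) = 13 + O (h(O) = 9*2 + (-5 + O) = 18 + (-5 + O) = 13 + O)
2685660/(3118268 + h(856)) = 2685660/(3118268 + (13 + 856)) = 2685660/(3118268 + 869) = 2685660/3119137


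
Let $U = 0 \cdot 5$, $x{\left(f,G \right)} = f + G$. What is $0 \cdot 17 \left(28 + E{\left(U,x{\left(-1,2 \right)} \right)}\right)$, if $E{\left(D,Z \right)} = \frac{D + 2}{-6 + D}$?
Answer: $0$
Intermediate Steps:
$x{\left(f,G \right)} = G + f$
$U = 0$
$E{\left(D,Z \right)} = \frac{2 + D}{-6 + D}$
$0 \cdot 17 \left(28 + E{\left(U,x{\left(-1,2 \right)} \right)}\right) = 0 \cdot 17 \left(28 + \frac{2 + 0}{-6 + 0}\right) = 0 \left(28 + \frac{1}{-6} \cdot 2\right) = 0 \left(28 - \frac{1}{3}\right) = 0 \cdot \frac{83}{3} = 0$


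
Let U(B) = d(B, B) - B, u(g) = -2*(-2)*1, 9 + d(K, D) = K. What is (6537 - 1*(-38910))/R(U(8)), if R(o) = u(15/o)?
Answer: 45447/4 ≈ 11362.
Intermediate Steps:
d(K, D) = -9 + K
u(g) = 4 (u(g) = 4*1 = 4)
U(B) = -9 (U(B) = (-9 + B) - B = -9)
R(o) = 4
(6537 - 1*(-38910))/R(U(8)) = (6537 - 1*(-38910))/4 = (6537 + 38910)*(1/4) = 45447*(1/4) = 45447/4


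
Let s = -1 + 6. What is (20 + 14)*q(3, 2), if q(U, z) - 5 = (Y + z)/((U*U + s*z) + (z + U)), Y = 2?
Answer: 527/3 ≈ 175.67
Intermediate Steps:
s = 5
q(U, z) = 5 + (2 + z)/(U + U**2 + 6*z) (q(U, z) = 5 + (2 + z)/((U*U + 5*z) + (z + U)) = 5 + (2 + z)/((U**2 + 5*z) + (U + z)) = 5 + (2 + z)/(U + U**2 + 6*z))
(20 + 14)*q(3, 2) = (20 + 14)*((2 + 5*3 + 5*3**2 + 31*2)/(3 + 3**2 + 6*2)) = 34*((2 + 15 + 5*9 + 62)/(3 + 9 + 12)) = 34*((2 + 15 + 45 + 62)/24) = 34*((1/24)*124) = 34*(31/6) = 527/3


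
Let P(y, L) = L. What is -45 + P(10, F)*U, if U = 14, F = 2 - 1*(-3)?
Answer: 25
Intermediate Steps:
F = 5 (F = 2 + 3 = 5)
-45 + P(10, F)*U = -45 + 5*14 = -45 + 70 = 25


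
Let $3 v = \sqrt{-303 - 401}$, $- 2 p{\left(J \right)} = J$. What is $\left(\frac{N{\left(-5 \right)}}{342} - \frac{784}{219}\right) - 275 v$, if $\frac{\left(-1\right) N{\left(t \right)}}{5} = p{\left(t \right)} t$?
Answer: $- \frac{169627}{49932} - \frac{2200 i \sqrt{11}}{3} \approx -3.3972 - 2432.2 i$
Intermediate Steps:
$p{\left(J \right)} = - \frac{J}{2}$
$v = \frac{8 i \sqrt{11}}{3}$ ($v = \frac{\sqrt{-303 - 401}}{3} = \frac{\sqrt{-704}}{3} = \frac{8 i \sqrt{11}}{3} \approx 8.8443 i$)
$N{\left(t \right)} = \frac{5 t^{2}}{2}$ ($N{\left(t \right)} = - 5 - \frac{t}{2} t = - 5 \left(- \frac{t^{2}}{2}\right) = \frac{5 t^{2}}{2}$)
$\left(\frac{N{\left(-5 \right)}}{342} - \frac{784}{219}\right) - 275 v = \left(\frac{\frac{5}{2} \left(-5\right)^{2}}{342} - \frac{784}{219}\right) - 275 \frac{8 i \sqrt{11}}{3} = \left(\frac{5}{2} \cdot 25 \cdot \frac{1}{342} - \frac{784}{219}\right) - \frac{2200 i \sqrt{11}}{3} = \left(\frac{125}{2} \cdot \frac{1}{342} - \frac{784}{219}\right) - \frac{2200 i \sqrt{11}}{3} = \left(\frac{125}{684} - \frac{784}{219}\right) - \frac{2200 i \sqrt{11}}{3} = - \frac{169627}{49932} - \frac{2200 i \sqrt{11}}{3}$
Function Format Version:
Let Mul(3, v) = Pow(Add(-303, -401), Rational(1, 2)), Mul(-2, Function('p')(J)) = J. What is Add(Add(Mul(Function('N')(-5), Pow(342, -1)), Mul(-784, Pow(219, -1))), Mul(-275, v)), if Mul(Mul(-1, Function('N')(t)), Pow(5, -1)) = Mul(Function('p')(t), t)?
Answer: Add(Rational(-169627, 49932), Mul(Rational(-2200, 3), I, Pow(11, Rational(1, 2)))) ≈ Add(-3.3972, Mul(-2432.2, I))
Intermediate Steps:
Function('p')(J) = Mul(Rational(-1, 2), J)
v = Mul(Rational(8, 3), I, Pow(11, Rational(1, 2))) (v = Mul(Rational(1, 3), Pow(Add(-303, -401), Rational(1, 2))) = Mul(Rational(1, 3), Pow(-704, Rational(1, 2))) = Mul(Rational(1, 3), Mul(8, I, Pow(11, Rational(1, 2)))) = Mul(Rational(8, 3), I, Pow(11, Rational(1, 2))) ≈ Mul(8.8443, I))
Function('N')(t) = Mul(Rational(5, 2), Pow(t, 2)) (Function('N')(t) = Mul(-5, Mul(Mul(Rational(-1, 2), t), t)) = Mul(-5, Mul(Rational(-1, 2), Pow(t, 2))) = Mul(Rational(5, 2), Pow(t, 2)))
Add(Add(Mul(Function('N')(-5), Pow(342, -1)), Mul(-784, Pow(219, -1))), Mul(-275, v)) = Add(Add(Mul(Mul(Rational(5, 2), Pow(-5, 2)), Pow(342, -1)), Mul(-784, Pow(219, -1))), Mul(-275, Mul(Rational(8, 3), I, Pow(11, Rational(1, 2))))) = Add(Add(Mul(Mul(Rational(5, 2), 25), Rational(1, 342)), Mul(-784, Rational(1, 219))), Mul(Rational(-2200, 3), I, Pow(11, Rational(1, 2)))) = Add(Add(Mul(Rational(125, 2), Rational(1, 342)), Rational(-784, 219)), Mul(Rational(-2200, 3), I, Pow(11, Rational(1, 2)))) = Add(Add(Rational(125, 684), Rational(-784, 219)), Mul(Rational(-2200, 3), I, Pow(11, Rational(1, 2)))) = Add(Rational(-169627, 49932), Mul(Rational(-2200, 3), I, Pow(11, Rational(1, 2))))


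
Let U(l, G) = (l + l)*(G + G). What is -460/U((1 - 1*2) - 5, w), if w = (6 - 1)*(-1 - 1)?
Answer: -23/12 ≈ -1.9167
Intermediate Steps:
w = -10 (w = 5*(-2) = -10)
U(l, G) = 4*G*l (U(l, G) = (2*l)*(2*G) = 4*G*l)
-460/U((1 - 1*2) - 5, w) = -460/(4*(-10)*((1 - 1*2) - 5)) = -460/(4*(-10)*((1 - 2) - 5)) = -460/(4*(-10)*(-1 - 5)) = -460/(4*(-10)*(-6)) = -460/240 = (1/240)*(-460) = -23/12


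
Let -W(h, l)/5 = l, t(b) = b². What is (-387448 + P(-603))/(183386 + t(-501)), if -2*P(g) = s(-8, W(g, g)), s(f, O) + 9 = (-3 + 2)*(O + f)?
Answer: -385940/434387 ≈ -0.88847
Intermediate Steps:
W(h, l) = -5*l
s(f, O) = -9 - O - f (s(f, O) = -9 + (-3 + 2)*(O + f) = -9 - (O + f) = -9 + (-O - f) = -9 - O - f)
P(g) = ½ - 5*g/2 (P(g) = -(-9 - (-5)*g - 1*(-8))/2 = -(-9 + 5*g + 8)/2 = -(-1 + 5*g)/2 = ½ - 5*g/2)
(-387448 + P(-603))/(183386 + t(-501)) = (-387448 + (½ - 5/2*(-603)))/(183386 + (-501)²) = (-387448 + (½ + 3015/2))/(183386 + 251001) = (-387448 + 1508)/434387 = -385940*1/434387 = -385940/434387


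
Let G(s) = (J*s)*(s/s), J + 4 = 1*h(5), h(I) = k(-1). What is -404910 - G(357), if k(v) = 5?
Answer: -405267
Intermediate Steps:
h(I) = 5
J = 1 (J = -4 + 1*5 = -4 + 5 = 1)
G(s) = s (G(s) = (1*s)*(s/s) = s*1 = s)
-404910 - G(357) = -404910 - 1*357 = -404910 - 357 = -405267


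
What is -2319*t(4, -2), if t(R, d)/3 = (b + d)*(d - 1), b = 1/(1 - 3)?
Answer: -104355/2 ≈ -52178.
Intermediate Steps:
b = -1/2 (b = 1/(-2) = -1/2 ≈ -0.50000)
t(R, d) = 3*(-1 + d)*(-1/2 + d) (t(R, d) = 3*((-1/2 + d)*(d - 1)) = 3*((-1/2 + d)*(-1 + d)) = 3*((-1 + d)*(-1/2 + d)) = 3*(-1 + d)*(-1/2 + d))
-2319*t(4, -2) = -2319*(3/2 + 3*(-2)**2 - 9/2*(-2)) = -2319*(3/2 + 3*4 + 9) = -2319*(3/2 + 12 + 9) = -2319*45/2 = -104355/2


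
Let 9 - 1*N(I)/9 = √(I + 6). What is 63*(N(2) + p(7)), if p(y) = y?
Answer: 5544 - 1134*√2 ≈ 3940.3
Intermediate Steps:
N(I) = 81 - 9*√(6 + I) (N(I) = 81 - 9*√(I + 6) = 81 - 9*√(6 + I))
63*(N(2) + p(7)) = 63*((81 - 9*√(6 + 2)) + 7) = 63*((81 - 18*√2) + 7) = 63*(88 - 18*√2) = 5544 - 1134*√2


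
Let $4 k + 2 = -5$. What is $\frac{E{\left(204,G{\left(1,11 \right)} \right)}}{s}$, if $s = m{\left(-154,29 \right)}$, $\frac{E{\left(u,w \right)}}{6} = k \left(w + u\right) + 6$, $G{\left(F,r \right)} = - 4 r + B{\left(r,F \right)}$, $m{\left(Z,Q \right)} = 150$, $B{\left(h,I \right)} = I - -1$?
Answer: $- \frac{111}{10} \approx -11.1$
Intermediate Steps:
$B{\left(h,I \right)} = 1 + I$ ($B{\left(h,I \right)} = I + 1 = 1 + I$)
$k = - \frac{7}{4}$ ($k = - \frac{1}{2} + \frac{1}{4} \left(-5\right) = - \frac{1}{2} - \frac{5}{4} = - \frac{7}{4} \approx -1.75$)
$G{\left(F,r \right)} = 1 + F - 4 r$ ($G{\left(F,r \right)} = - 4 r + \left(1 + F\right) = 1 + F - 4 r$)
$E{\left(u,w \right)} = 36 - \frac{21 u}{2} - \frac{21 w}{2}$ ($E{\left(u,w \right)} = 6 \left(- \frac{7 \left(w + u\right)}{4} + 6\right) = 6 \left(- \frac{7 \left(u + w\right)}{4} + 6\right) = 6 \left(\left(- \frac{7 u}{4} - \frac{7 w}{4}\right) + 6\right) = 6 \left(6 - \frac{7 u}{4} - \frac{7 w}{4}\right) = 36 - \frac{21 u}{2} - \frac{21 w}{2}$)
$s = 150$
$\frac{E{\left(204,G{\left(1,11 \right)} \right)}}{s} = \frac{36 - 2142 - \frac{21 \left(1 + 1 - 44\right)}{2}}{150} = \left(36 - 2142 - \frac{21 \left(1 + 1 - 44\right)}{2}\right) \frac{1}{150} = \left(36 - 2142 - -441\right) \frac{1}{150} = \left(36 - 2142 + 441\right) \frac{1}{150} = \left(-1665\right) \frac{1}{150} = - \frac{111}{10}$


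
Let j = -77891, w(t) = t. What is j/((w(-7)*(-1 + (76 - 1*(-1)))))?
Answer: 77891/532 ≈ 146.41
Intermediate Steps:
j/((w(-7)*(-1 + (76 - 1*(-1))))) = -77891*(-1/(7*(-1 + (76 - 1*(-1))))) = -77891*(-1/(7*(-1 + (76 + 1)))) = -77891*(-1/(7*(-1 + 77))) = -77891/((-7*76)) = -77891/(-532) = -77891*(-1/532) = 77891/532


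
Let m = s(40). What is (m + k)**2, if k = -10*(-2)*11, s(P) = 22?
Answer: 58564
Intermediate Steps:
k = 220 (k = 20*11 = 220)
m = 22
(m + k)**2 = (22 + 220)**2 = 242**2 = 58564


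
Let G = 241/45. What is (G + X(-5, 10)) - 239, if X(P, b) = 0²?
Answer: -10514/45 ≈ -233.64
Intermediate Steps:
X(P, b) = 0
G = 241/45 (G = 241*(1/45) = 241/45 ≈ 5.3556)
(G + X(-5, 10)) - 239 = (241/45 + 0) - 239 = 241/45 - 239 = -10514/45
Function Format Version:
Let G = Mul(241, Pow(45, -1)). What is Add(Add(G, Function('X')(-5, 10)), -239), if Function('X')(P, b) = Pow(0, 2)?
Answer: Rational(-10514, 45) ≈ -233.64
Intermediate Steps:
Function('X')(P, b) = 0
G = Rational(241, 45) (G = Mul(241, Rational(1, 45)) = Rational(241, 45) ≈ 5.3556)
Add(Add(G, Function('X')(-5, 10)), -239) = Add(Add(Rational(241, 45), 0), -239) = Add(Rational(241, 45), -239) = Rational(-10514, 45)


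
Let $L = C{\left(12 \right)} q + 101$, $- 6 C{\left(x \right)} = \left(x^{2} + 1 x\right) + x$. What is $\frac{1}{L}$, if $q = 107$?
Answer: $- \frac{1}{2895} \approx -0.00034542$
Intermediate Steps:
$C{\left(x \right)} = - \frac{x}{3} - \frac{x^{2}}{6}$ ($C{\left(x \right)} = - \frac{\left(x^{2} + 1 x\right) + x}{6} = - \frac{\left(x^{2} + x\right) + x}{6} = - \frac{\left(x + x^{2}\right) + x}{6} = - \frac{x^{2} + 2 x}{6} = - \frac{x}{3} - \frac{x^{2}}{6}$)
$L = -2895$ ($L = \left(- \frac{1}{6}\right) 12 \left(2 + 12\right) 107 + 101 = \left(- \frac{1}{6}\right) 12 \cdot 14 \cdot 107 + 101 = \left(-28\right) 107 + 101 = -2996 + 101 = -2895$)
$\frac{1}{L} = \frac{1}{-2895} = - \frac{1}{2895}$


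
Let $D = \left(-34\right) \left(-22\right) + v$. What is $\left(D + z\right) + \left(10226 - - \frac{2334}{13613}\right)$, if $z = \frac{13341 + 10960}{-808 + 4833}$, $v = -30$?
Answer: $\frac{599987408663}{54792325} \approx 10950.0$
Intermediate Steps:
$z = \frac{24301}{4025} \approx 6.0375$
$D = 718$ ($D = \left(-34\right) \left(-22\right) - 30 = 748 - 30 = 718$)
$\left(D + z\right) + \left(10226 - - \frac{2334}{13613}\right) = \left(718 + \frac{24301}{4025}\right) + \left(10226 - - \frac{2334}{13613}\right) = \frac{2914251}{4025} + \left(10226 - \left(-2334\right) \frac{1}{13613}\right) = \frac{2914251}{4025} + \left(10226 - - \frac{2334}{13613}\right) = \frac{2914251}{4025} + \left(10226 + \frac{2334}{13613}\right) = \frac{2914251}{4025} + \frac{139208872}{13613} = \frac{599987408663}{54792325}$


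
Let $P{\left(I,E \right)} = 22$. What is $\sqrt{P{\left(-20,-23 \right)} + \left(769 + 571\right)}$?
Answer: $\sqrt{1362} \approx 36.905$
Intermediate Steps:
$\sqrt{P{\left(-20,-23 \right)} + \left(769 + 571\right)} = \sqrt{22 + \left(769 + 571\right)} = \sqrt{22 + 1340} = \sqrt{1362}$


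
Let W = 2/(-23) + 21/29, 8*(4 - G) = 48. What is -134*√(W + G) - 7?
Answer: -7 - 402*I*√67367/667 ≈ -7.0 - 156.43*I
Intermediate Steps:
G = -2 (G = 4 - ⅛*48 = 4 - 6 = -2)
W = 425/667 (W = 2*(-1/23) + 21*(1/29) = -2/23 + 21/29 = 425/667 ≈ 0.63718)
-134*√(W + G) - 7 = -134*√(425/667 - 2) - 7 = -402*I*√67367/667 - 7 = -7 - 402*I*√67367/667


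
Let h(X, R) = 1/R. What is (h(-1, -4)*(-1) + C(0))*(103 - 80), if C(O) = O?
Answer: 23/4 ≈ 5.7500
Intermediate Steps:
(h(-1, -4)*(-1) + C(0))*(103 - 80) = (-1/(-4) + 0)*(103 - 80) = (-¼*(-1) + 0)*23 = (¼ + 0)*23 = (¼)*23 = 23/4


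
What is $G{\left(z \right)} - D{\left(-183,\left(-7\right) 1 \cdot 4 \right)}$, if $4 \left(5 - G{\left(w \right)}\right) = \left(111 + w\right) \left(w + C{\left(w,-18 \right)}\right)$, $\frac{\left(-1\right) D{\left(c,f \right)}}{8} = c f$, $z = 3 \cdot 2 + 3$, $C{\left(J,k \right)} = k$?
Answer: $41267$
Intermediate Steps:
$z = 9$ ($z = 6 + 3 = 9$)
$D{\left(c,f \right)} = - 8 c f$
$G{\left(w \right)} = 5 - \frac{\left(-18 + w\right) \left(111 + w\right)}{4}$ ($G{\left(w \right)} = 5 - \frac{\left(111 + w\right) \left(w - 18\right)}{4} = 5 - \frac{\left(111 + w\right) \left(-18 + w\right)}{4} = 5 - \frac{\left(-18 + w\right) \left(111 + w\right)}{4}$)
$G{\left(z \right)} - D{\left(-183,\left(-7\right) 1 \cdot 4 \right)} = \left(\frac{1009}{2} - \frac{837}{4} - \frac{9^{2}}{4}\right) - \left(-8\right) \left(-183\right) \left(-7\right) 1 \cdot 4 = \left(\frac{1009}{2} - \frac{837}{4} - \frac{81}{4}\right) - \left(-8\right) \left(-183\right) \left(\left(-7\right) 4\right) = \left(\frac{1009}{2} - \frac{837}{4} - \frac{81}{4}\right) - \left(-8\right) \left(-183\right) \left(-28\right) = 275 - -40992 = 275 + 40992 = 41267$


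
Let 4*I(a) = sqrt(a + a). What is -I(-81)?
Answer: -9*I*sqrt(2)/4 ≈ -3.182*I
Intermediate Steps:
I(a) = sqrt(2)*sqrt(a)/4 (I(a) = sqrt(a + a)/4 = sqrt(2*a)/4 = (sqrt(2)*sqrt(a))/4 = sqrt(2)*sqrt(a)/4)
-I(-81) = -sqrt(2)*sqrt(-81)/4 = -sqrt(2)*9*I/4 = -9*I*sqrt(2)/4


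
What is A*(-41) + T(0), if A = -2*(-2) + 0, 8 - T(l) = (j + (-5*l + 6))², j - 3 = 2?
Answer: -277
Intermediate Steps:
j = 5 (j = 3 + 2 = 5)
T(l) = 8 - (11 - 5*l)² (T(l) = 8 - (5 + (-5*l + 6))² = 8 - (5 + (6 - 5*l))² = 8 - (11 - 5*l)²)
A = 4 (A = 4 + 0 = 4)
A*(-41) + T(0) = 4*(-41) + (8 - (-11 + 5*0)²) = -164 + (8 - (-11 + 0)²) = -164 + (8 - 1*(-11)²) = -164 + (8 - 1*121) = -164 + (8 - 121) = -164 - 113 = -277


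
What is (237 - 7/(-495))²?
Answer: 13764451684/245025 ≈ 56176.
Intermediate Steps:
(237 - 7/(-495))² = (237 - 7*(-1/495))² = (237 + 7/495)² = (117322/495)² = 13764451684/245025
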